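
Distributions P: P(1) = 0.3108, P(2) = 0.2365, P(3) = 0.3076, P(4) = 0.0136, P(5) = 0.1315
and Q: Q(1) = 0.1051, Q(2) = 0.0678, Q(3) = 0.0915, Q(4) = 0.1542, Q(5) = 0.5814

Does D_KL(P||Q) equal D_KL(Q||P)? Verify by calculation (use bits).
D_KL(P||Q) = 1.1209 bits, D_KL(Q||P) = 1.3403 bits. No — D_KL(P||Q) ≠ D_KL(Q||P) for this pair.

D_KL(P||Q) = Σ P(x) log₂(P(x)/Q(x))

Computing term by term:
  P(1)·log₂(P(1)/Q(1)) = 0.3108·log₂(0.3108/0.1051) = 0.48616
  P(2)·log₂(P(2)/Q(2)) = 0.2365·log₂(0.2365/0.0678) = 0.42629
  P(3)·log₂(P(3)/Q(3)) = 0.3076·log₂(0.3076/0.0915) = 0.53806
  P(4)·log₂(P(4)/Q(4)) = 0.0136·log₂(0.0136/0.1542) = -0.04764
  P(5)·log₂(P(5)/Q(5)) = 0.1315·log₂(0.1315/0.5814) = -0.28200

D_KL(P||Q) = 0.48616 + 0.42629 + 0.53806 - 0.04764 - 0.28200 = 1.12087 ≈ 1.1209 bits

D_KL(Q||P) = Σ Q(x) log₂(Q(x)/P(x))

Computing term by term:
  Q(1)·log₂(Q(1)/P(1)) = 0.1051·log₂(0.1051/0.3108) = -0.16440
  Q(2)·log₂(Q(2)/P(2)) = 0.0678·log₂(0.0678/0.2365) = -0.12221
  Q(3)·log₂(Q(3)/P(3)) = 0.0915·log₂(0.0915/0.3076) = -0.16005
  Q(4)·log₂(Q(4)/P(4)) = 0.1542·log₂(0.1542/0.0136) = 0.54018
  Q(5)·log₂(Q(5)/P(5)) = 0.5814·log₂(0.5814/0.1315) = 1.24679

D_KL(Q||P) = -0.16440 - 0.12221 - 0.16005 + 0.54018 + 1.24679 = 1.34031 ≈ 1.3403 bits

These are NOT equal (difference: 0.2194 bits). KL divergence is asymmetric: D_KL(P||Q) ≠ D_KL(Q||P) in general.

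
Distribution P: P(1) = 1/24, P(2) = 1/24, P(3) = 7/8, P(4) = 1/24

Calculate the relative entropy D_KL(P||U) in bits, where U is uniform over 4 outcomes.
1.2583 bits

U(i) = 1/4 for all i

D_KL(P||U) = Σ P(x) log₂(P(x) / (1/4))
           = Σ P(x) log₂(P(x)) + log₂(4)
           = log₂(4) - H(P)

H(P) = -Σ P(x) log₂(P(x)):
  -P(1)·log₂(P(1)) = -(1/24)·log₂(1/24) = 0.19104
  -P(2)·log₂(P(2)) = -(1/24)·log₂(1/24) = 0.19104
  -P(3)·log₂(P(3)) = -(7/8)·log₂(7/8) = 0.16856
  -P(4)·log₂(P(4)) = -(1/24)·log₂(1/24) = 0.19104
H(P) = 0.19104 + 0.19104 + 0.16856 + 0.19104 = 0.74168 bits

log₂(4) = 2.00000 bits

D_KL(P||U) = 2.00000 - 0.74168 = 1.25832 ≈ 1.2583 bits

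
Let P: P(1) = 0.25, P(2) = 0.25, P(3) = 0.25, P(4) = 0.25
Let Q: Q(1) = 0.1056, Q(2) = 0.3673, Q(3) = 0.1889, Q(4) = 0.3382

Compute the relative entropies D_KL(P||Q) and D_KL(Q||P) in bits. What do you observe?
D_KL(P||Q) = 0.1642 bits, D_KL(Q||P) = 0.1436 bits. The two directions give different values (D_KL(P||Q) exceeds D_KL(Q||P) by 0.0206 bits): KL divergence is asymmetric.

D_KL(P||Q) = Σ P(x) log₂(P(x)/Q(x))

Computing term by term:
  P(1)·log₂(P(1)/Q(1)) = 0.25·log₂(0.25/0.1056) = 0.31083
  P(2)·log₂(P(2)/Q(2)) = 0.25·log₂(0.25/0.3673) = -0.13876
  P(3)·log₂(P(3)/Q(3)) = 0.25·log₂(0.25/0.1889) = 0.10108
  P(4)·log₂(P(4)/Q(4)) = 0.25·log₂(0.25/0.3382) = -0.10899

D_KL(P||Q) = 0.31083 - 0.13876 + 0.10108 - 0.10899 = 0.16416 ≈ 0.1642 bits

D_KL(Q||P) = Σ Q(x) log₂(Q(x)/P(x))

Computing term by term:
  Q(1)·log₂(Q(1)/P(1)) = 0.1056·log₂(0.1056/0.25) = -0.13129
  Q(2)·log₂(Q(2)/P(2)) = 0.3673·log₂(0.3673/0.25) = 0.20386
  Q(3)·log₂(Q(3)/P(3)) = 0.1889·log₂(0.1889/0.25) = -0.07637
  Q(4)·log₂(Q(4)/P(4)) = 0.3382·log₂(0.3382/0.25) = 0.14744

D_KL(Q||P) = -0.13129 + 0.20386 - 0.07637 + 0.14744 = 0.14364 ≈ 0.1436 bits

These are NOT equal (difference: 0.0206 bits). KL divergence is asymmetric: D_KL(P||Q) ≠ D_KL(Q||P) in general.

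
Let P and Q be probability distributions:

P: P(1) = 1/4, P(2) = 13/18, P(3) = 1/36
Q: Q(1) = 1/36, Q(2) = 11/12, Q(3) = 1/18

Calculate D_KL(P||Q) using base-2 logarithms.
0.5163 bits

D_KL(P||Q) = Σ P(x) log₂(P(x)/Q(x))

Computing term by term:
  P(1)·log₂(P(1)/Q(1)) = (1/4)·log₂((1/4)/(1/36)) = 0.79248
  P(2)·log₂(P(2)/Q(2)) = (13/18)·log₂((13/18)/(11/12)) = -0.24841
  P(3)·log₂(P(3)/Q(3)) = (1/36)·log₂((1/36)/(1/18)) = -0.02778

D_KL(P||Q) = 0.79248 - 0.24841 - 0.02778 = 0.51629 ≈ 0.5163 bits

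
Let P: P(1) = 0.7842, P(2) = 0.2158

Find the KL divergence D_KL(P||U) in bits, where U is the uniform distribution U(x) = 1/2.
0.2476 bits

U(i) = 1/2 for all i

D_KL(P||U) = Σ P(x) log₂(P(x) / (1/2))
           = Σ P(x) log₂(P(x)) + log₂(2)
           = log₂(2) - H(P)

H(P) = -Σ P(x) log₂(P(x)):
  -P(1)·log₂(P(1)) = -(0.7842)·log₂(0.7842) = 0.27502
  -P(2)·log₂(P(2)) = -(0.2158)·log₂(0.2158) = 0.47740
H(P) = 0.27502 + 0.47740 = 0.75242 bits

log₂(2) = 1.00000 bits

D_KL(P||U) = 1.00000 - 0.75242 = 0.24758 ≈ 0.2476 bits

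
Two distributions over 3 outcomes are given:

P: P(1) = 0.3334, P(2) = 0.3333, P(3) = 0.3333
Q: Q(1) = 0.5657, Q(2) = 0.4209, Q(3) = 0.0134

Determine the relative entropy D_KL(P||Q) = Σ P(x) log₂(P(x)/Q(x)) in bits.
1.1788 bits

D_KL(P||Q) = Σ P(x) log₂(P(x)/Q(x))

Computing term by term:
  P(1)·log₂(P(1)/Q(1)) = 0.3334·log₂(0.3334/0.5657) = -0.25431
  P(2)·log₂(P(2)/Q(2)) = 0.3333·log₂(0.3333/0.4209) = -0.11221
  P(3)·log₂(P(3)/Q(3)) = 0.3333·log₂(0.3333/0.0134) = 1.54535

D_KL(P||Q) = -0.25431 - 0.11221 + 1.54535 = 1.17883 ≈ 1.1788 bits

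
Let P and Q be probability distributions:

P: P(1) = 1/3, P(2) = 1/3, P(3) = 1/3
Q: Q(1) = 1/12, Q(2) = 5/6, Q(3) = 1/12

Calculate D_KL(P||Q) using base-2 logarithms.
0.8927 bits

D_KL(P||Q) = Σ P(x) log₂(P(x)/Q(x))

Computing term by term:
  P(1)·log₂(P(1)/Q(1)) = (1/3)·log₂((1/3)/(1/12)) = 0.66667
  P(2)·log₂(P(2)/Q(2)) = (1/3)·log₂((1/3)/(5/6)) = -0.44064
  P(3)·log₂(P(3)/Q(3)) = (1/3)·log₂((1/3)/(1/12)) = 0.66667

D_KL(P||Q) = 0.66667 - 0.44064 + 0.66667 = 0.89270 ≈ 0.8927 bits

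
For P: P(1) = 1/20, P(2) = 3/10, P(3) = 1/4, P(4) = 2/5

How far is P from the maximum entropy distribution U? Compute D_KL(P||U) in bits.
0.2340 bits

U(i) = 1/4 for all i

D_KL(P||U) = Σ P(x) log₂(P(x) / (1/4))
           = Σ P(x) log₂(P(x)) + log₂(4)
           = log₂(4) - H(P)

H(P) = -Σ P(x) log₂(P(x)):
  -P(1)·log₂(P(1)) = -(1/20)·log₂(1/20) = 0.21610
  -P(2)·log₂(P(2)) = -(3/10)·log₂(3/10) = 0.52109
  -P(3)·log₂(P(3)) = -(1/4)·log₂(1/4) = 0.50000
  -P(4)·log₂(P(4)) = -(2/5)·log₂(2/5) = 0.52877
H(P) = 0.21610 + 0.52109 + 0.50000 + 0.52877 = 1.76596 bits

log₂(4) = 2.00000 bits

D_KL(P||U) = 2.00000 - 1.76596 = 0.23404 ≈ 0.2340 bits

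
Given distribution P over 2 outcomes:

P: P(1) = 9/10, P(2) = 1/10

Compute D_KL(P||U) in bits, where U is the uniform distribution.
0.5310 bits

U(i) = 1/2 for all i

D_KL(P||U) = Σ P(x) log₂(P(x) / (1/2))
           = Σ P(x) log₂(P(x)) + log₂(2)
           = log₂(2) - H(P)

H(P) = -Σ P(x) log₂(P(x)):
  -P(1)·log₂(P(1)) = -(9/10)·log₂(9/10) = 0.13680
  -P(2)·log₂(P(2)) = -(1/10)·log₂(1/10) = 0.33219
H(P) = 0.13680 + 0.33219 = 0.46899 bits

log₂(2) = 1.00000 bits

D_KL(P||U) = 1.00000 - 0.46899 = 0.53101 ≈ 0.5310 bits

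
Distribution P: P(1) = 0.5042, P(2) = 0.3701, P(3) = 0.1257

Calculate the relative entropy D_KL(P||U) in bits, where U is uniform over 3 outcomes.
0.1800 bits

U(i) = 1/3 for all i

D_KL(P||U) = Σ P(x) log₂(P(x) / (1/3))
           = Σ P(x) log₂(P(x)) + log₂(3)
           = log₂(3) - H(P)

H(P) = -Σ P(x) log₂(P(x)):
  -P(1)·log₂(P(1)) = -(0.5042)·log₂(0.5042) = 0.49812
  -P(2)·log₂(P(2)) = -(0.3701)·log₂(0.3701) = 0.53073
  -P(3)·log₂(P(3)) = -(0.1257)·log₂(0.1257) = 0.37609
H(P) = 0.49812 + 0.53073 + 0.37609 = 1.40494 bits

log₂(3) = 1.58496 bits

D_KL(P||U) = 1.58496 - 1.40494 = 0.18002 ≈ 0.1800 bits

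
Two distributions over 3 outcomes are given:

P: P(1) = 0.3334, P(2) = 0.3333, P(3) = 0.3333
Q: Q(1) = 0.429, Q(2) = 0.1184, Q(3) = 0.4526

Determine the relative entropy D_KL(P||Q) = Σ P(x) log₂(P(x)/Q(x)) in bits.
0.2293 bits

D_KL(P||Q) = Σ P(x) log₂(P(x)/Q(x))

Computing term by term:
  P(1)·log₂(P(1)/Q(1)) = 0.3334·log₂(0.3334/0.429) = -0.12127
  P(2)·log₂(P(2)/Q(2)) = 0.3333·log₂(0.3333/0.1184) = 0.49767
  P(3)·log₂(P(3)/Q(3)) = 0.3333·log₂(0.3333/0.4526) = -0.14712

D_KL(P||Q) = -0.12127 + 0.49767 - 0.14712 = 0.22928 ≈ 0.2293 bits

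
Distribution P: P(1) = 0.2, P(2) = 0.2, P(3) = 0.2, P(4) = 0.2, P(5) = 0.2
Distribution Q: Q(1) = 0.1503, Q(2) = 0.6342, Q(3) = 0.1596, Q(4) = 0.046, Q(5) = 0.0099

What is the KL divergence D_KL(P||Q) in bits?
1.1059 bits

D_KL(P||Q) = Σ P(x) log₂(P(x)/Q(x))

Computing term by term:
  P(1)·log₂(P(1)/Q(1)) = 0.2·log₂(0.2/0.1503) = 0.08243
  P(2)·log₂(P(2)/Q(2)) = 0.2·log₂(0.2/0.6342) = -0.33299
  P(3)·log₂(P(3)/Q(3)) = 0.2·log₂(0.2/0.1596) = 0.06511
  P(4)·log₂(P(4)/Q(4)) = 0.2·log₂(0.2/0.046) = 0.42406
  P(5)·log₂(P(5)/Q(5)) = 0.2·log₂(0.2/0.0099) = 0.86729

D_KL(P||Q) = 0.08243 - 0.33299 + 0.06511 + 0.42406 + 0.86729 = 1.10590 ≈ 1.1059 bits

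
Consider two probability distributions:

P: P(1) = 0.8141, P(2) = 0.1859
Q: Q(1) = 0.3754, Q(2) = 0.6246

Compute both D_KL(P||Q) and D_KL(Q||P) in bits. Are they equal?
D_KL(P||Q) = 0.5841 bits, D_KL(Q||P) = 0.6728 bits. No, they are not equal.

D_KL(P||Q) = Σ P(x) log₂(P(x)/Q(x))

Computing term by term:
  P(1)·log₂(P(1)/Q(1)) = 0.8141·log₂(0.8141/0.3754) = 0.90917
  P(2)·log₂(P(2)/Q(2)) = 0.1859·log₂(0.1859/0.6246) = -0.32503

D_KL(P||Q) = 0.90917 - 0.32503 = 0.58414 ≈ 0.5841 bits

D_KL(Q||P) = Σ Q(x) log₂(Q(x)/P(x))

Computing term by term:
  Q(1)·log₂(Q(1)/P(1)) = 0.3754·log₂(0.3754/0.8141) = -0.41924
  Q(2)·log₂(Q(2)/P(2)) = 0.6246·log₂(0.6246/0.1859) = 1.09205

D_KL(Q||P) = -0.41924 + 1.09205 = 0.67281 ≈ 0.6728 bits

These are NOT equal (difference: 0.0887 bits). KL divergence is asymmetric: D_KL(P||Q) ≠ D_KL(Q||P) in general.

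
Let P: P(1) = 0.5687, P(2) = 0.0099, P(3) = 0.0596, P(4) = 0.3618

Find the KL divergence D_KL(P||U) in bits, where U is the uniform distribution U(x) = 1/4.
0.6979 bits

U(i) = 1/4 for all i

D_KL(P||U) = Σ P(x) log₂(P(x) / (1/4))
           = Σ P(x) log₂(P(x)) + log₂(4)
           = log₂(4) - H(P)

H(P) = -Σ P(x) log₂(P(x)):
  -P(1)·log₂(P(1)) = -(0.5687)·log₂(0.5687) = 0.46307
  -P(2)·log₂(P(2)) = -(0.0099)·log₂(0.0099) = 0.06592
  -P(3)·log₂(P(3)) = -(0.0596)·log₂(0.0596) = 0.24249
  -P(4)·log₂(P(4)) = -(0.3618)·log₂(0.3618) = 0.53066
H(P) = 0.46307 + 0.06592 + 0.24249 + 0.53066 = 1.30214 bits

log₂(4) = 2.00000 bits

D_KL(P||U) = 2.00000 - 1.30214 = 0.69786 ≈ 0.6979 bits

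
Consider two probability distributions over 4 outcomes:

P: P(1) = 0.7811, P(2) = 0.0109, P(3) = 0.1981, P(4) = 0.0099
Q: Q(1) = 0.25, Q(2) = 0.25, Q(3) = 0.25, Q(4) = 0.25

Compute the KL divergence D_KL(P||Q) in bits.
1.1219 bits

D_KL(P||Q) = Σ P(x) log₂(P(x)/Q(x))

Computing term by term:
  P(1)·log₂(P(1)/Q(1)) = 0.7811·log₂(0.7811/0.25) = 1.28380
  P(2)·log₂(P(2)/Q(2)) = 0.0109·log₂(0.0109/0.25) = -0.04926
  P(3)·log₂(P(3)/Q(3)) = 0.1981·log₂(0.1981/0.25) = -0.06650
  P(4)·log₂(P(4)/Q(4)) = 0.0099·log₂(0.0099/0.25) = -0.04612

D_KL(P||Q) = 1.28380 - 0.04926 - 0.06650 - 0.04612 = 1.12192 ≈ 1.1219 bits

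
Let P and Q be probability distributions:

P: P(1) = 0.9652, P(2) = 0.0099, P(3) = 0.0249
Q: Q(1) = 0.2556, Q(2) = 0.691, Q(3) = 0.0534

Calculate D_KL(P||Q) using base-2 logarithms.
1.7622 bits

D_KL(P||Q) = Σ P(x) log₂(P(x)/Q(x))

Computing term by term:
  P(1)·log₂(P(1)/Q(1)) = 0.9652·log₂(0.9652/0.2556) = 1.85023
  P(2)·log₂(P(2)/Q(2)) = 0.0099·log₂(0.0099/0.691) = -0.06064
  P(3)·log₂(P(3)/Q(3)) = 0.0249·log₂(0.0249/0.0534) = -0.02741

D_KL(P||Q) = 1.85023 - 0.06064 - 0.02741 = 1.76218 ≈ 1.7622 bits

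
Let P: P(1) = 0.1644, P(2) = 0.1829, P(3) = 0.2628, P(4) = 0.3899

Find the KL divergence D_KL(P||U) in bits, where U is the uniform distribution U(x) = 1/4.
0.0870 bits

U(i) = 1/4 for all i

D_KL(P||U) = Σ P(x) log₂(P(x) / (1/4))
           = Σ P(x) log₂(P(x)) + log₂(4)
           = log₂(4) - H(P)

H(P) = -Σ P(x) log₂(P(x)):
  -P(1)·log₂(P(1)) = -(0.1644)·log₂(0.1644) = 0.42822
  -P(2)·log₂(P(2)) = -(0.1829)·log₂(0.1829) = 0.44826
  -P(3)·log₂(P(3)) = -(0.2628)·log₂(0.2628) = 0.50667
  -P(4)·log₂(P(4)) = -(0.3899)·log₂(0.3899) = 0.52981
H(P) = 0.42822 + 0.44826 + 0.50667 + 0.52981 = 1.91296 bits

log₂(4) = 2.00000 bits

D_KL(P||U) = 2.00000 - 1.91296 = 0.08704 ≈ 0.0870 bits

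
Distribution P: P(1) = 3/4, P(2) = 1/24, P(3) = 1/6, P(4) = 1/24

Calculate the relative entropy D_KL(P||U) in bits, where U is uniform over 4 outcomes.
0.8758 bits

U(i) = 1/4 for all i

D_KL(P||U) = Σ P(x) log₂(P(x) / (1/4))
           = Σ P(x) log₂(P(x)) + log₂(4)
           = log₂(4) - H(P)

H(P) = -Σ P(x) log₂(P(x)):
  -P(1)·log₂(P(1)) = -(3/4)·log₂(3/4) = 0.31128
  -P(2)·log₂(P(2)) = -(1/24)·log₂(1/24) = 0.19104
  -P(3)·log₂(P(3)) = -(1/6)·log₂(1/6) = 0.43083
  -P(4)·log₂(P(4)) = -(1/24)·log₂(1/24) = 0.19104
H(P) = 0.31128 + 0.19104 + 0.43083 + 0.19104 = 1.12419 bits

log₂(4) = 2.00000 bits

D_KL(P||U) = 2.00000 - 1.12419 = 0.87581 ≈ 0.8758 bits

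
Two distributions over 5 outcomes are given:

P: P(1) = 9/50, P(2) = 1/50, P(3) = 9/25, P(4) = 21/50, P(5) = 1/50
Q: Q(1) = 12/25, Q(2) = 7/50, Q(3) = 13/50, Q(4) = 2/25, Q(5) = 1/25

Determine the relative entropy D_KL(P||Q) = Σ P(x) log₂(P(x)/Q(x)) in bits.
0.8429 bits

D_KL(P||Q) = Σ P(x) log₂(P(x)/Q(x))

Computing term by term:
  P(1)·log₂(P(1)/Q(1)) = (9/50)·log₂((9/50)/(12/25)) = -0.25471
  P(2)·log₂(P(2)/Q(2)) = (1/50)·log₂((1/50)/(7/50)) = -0.05615
  P(3)·log₂(P(3)/Q(3)) = (9/25)·log₂((9/25)/(13/50)) = 0.16901
  P(4)·log₂(P(4)/Q(4)) = (21/50)·log₂((21/50)/(2/25)) = 1.00477
  P(5)·log₂(P(5)/Q(5)) = (1/50)·log₂((1/50)/(1/25)) = -0.02000

D_KL(P||Q) = -0.25471 - 0.05615 + 0.16901 + 1.00477 - 0.02000 = 0.84292 ≈ 0.8429 bits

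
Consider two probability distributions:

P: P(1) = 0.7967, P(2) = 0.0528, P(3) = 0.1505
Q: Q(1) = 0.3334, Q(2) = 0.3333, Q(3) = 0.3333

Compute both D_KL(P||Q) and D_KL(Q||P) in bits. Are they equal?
D_KL(P||Q) = 0.6883 bits, D_KL(Q||P) = 0.8493 bits. No, they are not equal.

D_KL(P||Q) = Σ P(x) log₂(P(x)/Q(x))

Computing term by term:
  P(1)·log₂(P(1)/Q(1)) = 0.7967·log₂(0.7967/0.3334) = 1.00128
  P(2)·log₂(P(2)/Q(2)) = 0.0528·log₂(0.0528/0.3333) = -0.14035
  P(3)·log₂(P(3)/Q(3)) = 0.1505·log₂(0.1505/0.3333) = -0.17263

D_KL(P||Q) = 1.00128 - 0.14035 - 0.17263 = 0.68830 ≈ 0.6883 bits

D_KL(Q||P) = Σ Q(x) log₂(Q(x)/P(x))

Computing term by term:
  Q(1)·log₂(Q(1)/P(1)) = 0.3334·log₂(0.3334/0.7967) = -0.41901
  Q(2)·log₂(Q(2)/P(2)) = 0.3333·log₂(0.3333/0.0528) = 0.88598
  Q(3)·log₂(Q(3)/P(3)) = 0.3333·log₂(0.3333/0.1505) = 0.38231

D_KL(Q||P) = -0.41901 + 0.88598 + 0.38231 = 0.84928 ≈ 0.8493 bits

These are NOT equal (difference: 0.1610 bits). KL divergence is asymmetric: D_KL(P||Q) ≠ D_KL(Q||P) in general.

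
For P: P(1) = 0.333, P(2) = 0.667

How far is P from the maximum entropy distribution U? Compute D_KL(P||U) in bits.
0.0820 bits

U(i) = 1/2 for all i

D_KL(P||U) = Σ P(x) log₂(P(x) / (1/2))
           = Σ P(x) log₂(P(x)) + log₂(2)
           = log₂(2) - H(P)

H(P) = -Σ P(x) log₂(P(x)):
  -P(1)·log₂(P(1)) = -(0.333)·log₂(0.333) = 0.52827
  -P(2)·log₂(P(2)) = -(0.667)·log₂(0.667) = 0.38969
H(P) = 0.52827 + 0.38969 = 0.91796 bits

log₂(2) = 1.00000 bits

D_KL(P||U) = 1.00000 - 0.91796 = 0.08204 ≈ 0.0820 bits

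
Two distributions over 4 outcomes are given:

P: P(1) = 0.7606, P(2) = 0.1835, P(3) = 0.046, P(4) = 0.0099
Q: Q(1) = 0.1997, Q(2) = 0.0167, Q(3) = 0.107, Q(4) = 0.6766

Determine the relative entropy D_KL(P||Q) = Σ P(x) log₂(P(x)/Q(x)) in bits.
1.9856 bits

D_KL(P||Q) = Σ P(x) log₂(P(x)/Q(x))

Computing term by term:
  P(1)·log₂(P(1)/Q(1)) = 0.7606·log₂(0.7606/0.1997) = 1.46743
  P(2)·log₂(P(2)/Q(2)) = 0.1835·log₂(0.1835/0.0167) = 0.63452
  P(3)·log₂(P(3)/Q(3)) = 0.046·log₂(0.046/0.107) = -0.05602
  P(4)·log₂(P(4)/Q(4)) = 0.0099·log₂(0.0099/0.6766) = -0.06034

D_KL(P||Q) = 1.46743 + 0.63452 - 0.05602 - 0.06034 = 1.98559 ≈ 1.9856 bits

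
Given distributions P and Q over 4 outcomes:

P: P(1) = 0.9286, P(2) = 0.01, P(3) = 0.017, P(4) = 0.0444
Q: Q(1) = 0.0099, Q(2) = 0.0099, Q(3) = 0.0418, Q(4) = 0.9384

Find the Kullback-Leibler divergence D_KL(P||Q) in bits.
5.8664 bits

D_KL(P||Q) = Σ P(x) log₂(P(x)/Q(x))

Computing term by term:
  P(1)·log₂(P(1)/Q(1)) = 0.9286·log₂(0.9286/0.0099) = 6.08371
  P(2)·log₂(P(2)/Q(2)) = 0.01·log₂(0.01/0.0099) = 0.00014
  P(3)·log₂(P(3)/Q(3)) = 0.017·log₂(0.017/0.0418) = -0.02207
  P(4)·log₂(P(4)/Q(4)) = 0.0444·log₂(0.0444/0.9384) = -0.19543

D_KL(P||Q) = 6.08371 + 0.00014 - 0.02207 - 0.19543 = 5.86635 ≈ 5.8664 bits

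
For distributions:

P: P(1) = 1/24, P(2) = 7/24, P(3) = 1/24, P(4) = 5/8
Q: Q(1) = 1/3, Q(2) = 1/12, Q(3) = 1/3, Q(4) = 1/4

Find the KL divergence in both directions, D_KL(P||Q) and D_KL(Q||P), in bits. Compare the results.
D_KL(P||Q) = 1.1034 bits, D_KL(Q||P) = 1.5189 bits. D_KL(Q||P) is larger than D_KL(P||Q) by 0.4155 bits; the two directions differ.

D_KL(P||Q) = Σ P(x) log₂(P(x)/Q(x))

Computing term by term:
  P(1)·log₂(P(1)/Q(1)) = (1/24)·log₂((1/24)/(1/3)) = -0.12500
  P(2)·log₂(P(2)/Q(2)) = (7/24)·log₂((7/24)/(1/12)) = 0.52715
  P(3)·log₂(P(3)/Q(3)) = (1/24)·log₂((1/24)/(1/3)) = -0.12500
  P(4)·log₂(P(4)/Q(4)) = (5/8)·log₂((5/8)/(1/4)) = 0.82621

D_KL(P||Q) = -0.12500 + 0.52715 - 0.12500 + 0.82621 = 1.10336 ≈ 1.1034 bits

D_KL(Q||P) = Σ Q(x) log₂(Q(x)/P(x))

Computing term by term:
  Q(1)·log₂(Q(1)/P(1)) = (1/3)·log₂((1/3)/(1/24)) = 1.00000
  Q(2)·log₂(Q(2)/P(2)) = (1/12)·log₂((1/12)/(7/24)) = -0.15061
  Q(3)·log₂(Q(3)/P(3)) = (1/3)·log₂((1/3)/(1/24)) = 1.00000
  Q(4)·log₂(Q(4)/P(4)) = (1/4)·log₂((1/4)/(5/8)) = -0.33048

D_KL(Q||P) = 1.00000 - 0.15061 + 1.00000 - 0.33048 = 1.51891 ≈ 1.5189 bits

These are NOT equal (difference: 0.4155 bits). KL divergence is asymmetric: D_KL(P||Q) ≠ D_KL(Q||P) in general.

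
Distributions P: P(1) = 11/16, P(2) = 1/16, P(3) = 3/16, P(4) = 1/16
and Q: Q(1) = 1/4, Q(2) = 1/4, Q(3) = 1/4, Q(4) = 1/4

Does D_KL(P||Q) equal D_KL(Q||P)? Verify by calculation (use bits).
D_KL(P||Q) = 0.6755 bits, D_KL(Q||P) = 0.7389 bits. No — D_KL(P||Q) ≠ D_KL(Q||P) for this pair.

D_KL(P||Q) = Σ P(x) log₂(P(x)/Q(x))

Computing term by term:
  P(1)·log₂(P(1)/Q(1)) = (11/16)·log₂((11/16)/(1/4)) = 1.00336
  P(2)·log₂(P(2)/Q(2)) = (1/16)·log₂((1/16)/(1/4)) = -0.12500
  P(3)·log₂(P(3)/Q(3)) = (3/16)·log₂((3/16)/(1/4)) = -0.07782
  P(4)·log₂(P(4)/Q(4)) = (1/16)·log₂((1/16)/(1/4)) = -0.12500

D_KL(P||Q) = 1.00336 - 0.12500 - 0.07782 - 0.12500 = 0.67554 ≈ 0.6755 bits

D_KL(Q||P) = Σ Q(x) log₂(Q(x)/P(x))

Computing term by term:
  Q(1)·log₂(Q(1)/P(1)) = (1/4)·log₂((1/4)/(11/16)) = -0.36486
  Q(2)·log₂(Q(2)/P(2)) = (1/4)·log₂((1/4)/(1/16)) = 0.50000
  Q(3)·log₂(Q(3)/P(3)) = (1/4)·log₂((1/4)/(3/16)) = 0.10376
  Q(4)·log₂(Q(4)/P(4)) = (1/4)·log₂((1/4)/(1/16)) = 0.50000

D_KL(Q||P) = -0.36486 + 0.50000 + 0.10376 + 0.50000 = 0.73890 ≈ 0.7389 bits

These are NOT equal (difference: 0.0634 bits). KL divergence is asymmetric: D_KL(P||Q) ≠ D_KL(Q||P) in general.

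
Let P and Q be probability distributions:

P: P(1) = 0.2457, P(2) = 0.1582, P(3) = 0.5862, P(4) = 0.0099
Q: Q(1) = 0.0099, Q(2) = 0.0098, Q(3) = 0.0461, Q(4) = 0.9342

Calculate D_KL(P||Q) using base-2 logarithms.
3.8588 bits

D_KL(P||Q) = Σ P(x) log₂(P(x)/Q(x))

Computing term by term:
  P(1)·log₂(P(1)/Q(1)) = 0.2457·log₂(0.2457/0.0099) = 1.13841
  P(2)·log₂(P(2)/Q(2)) = 0.1582·log₂(0.1582/0.0098) = 0.63483
  P(3)·log₂(P(3)/Q(3)) = 0.5862·log₂(0.5862/0.0461) = 2.15051
  P(4)·log₂(P(4)/Q(4)) = 0.0099·log₂(0.0099/0.9342) = -0.06495

D_KL(P||Q) = 1.13841 + 0.63483 + 2.15051 - 0.06495 = 3.85880 ≈ 3.8588 bits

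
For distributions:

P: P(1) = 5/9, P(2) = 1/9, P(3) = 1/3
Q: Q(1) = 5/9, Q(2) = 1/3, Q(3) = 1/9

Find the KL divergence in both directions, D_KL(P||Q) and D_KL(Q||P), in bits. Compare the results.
D_KL(P||Q) = 0.3522 bits, D_KL(Q||P) = 0.3522 bits. The two directions give exactly the same value for this pair.

D_KL(P||Q) = Σ P(x) log₂(P(x)/Q(x))

Computing term by term:
  P(1)·log₂(P(1)/Q(1)) = (5/9)·log₂((5/9)/(5/9)) = 0.00000
  P(2)·log₂(P(2)/Q(2)) = (1/9)·log₂((1/9)/(1/3)) = -0.17611
  P(3)·log₂(P(3)/Q(3)) = (1/3)·log₂((1/3)/(1/9)) = 0.52832

D_KL(P||Q) = 0.00000 - 0.17611 + 0.52832 = 0.35221 ≈ 0.3522 bits

D_KL(Q||P) = Σ Q(x) log₂(Q(x)/P(x))

Computing term by term:
  Q(1)·log₂(Q(1)/P(1)) = (5/9)·log₂((5/9)/(5/9)) = 0.00000
  Q(2)·log₂(Q(2)/P(2)) = (1/3)·log₂((1/3)/(1/9)) = 0.52832
  Q(3)·log₂(Q(3)/P(3)) = (1/9)·log₂((1/9)/(1/3)) = -0.17611

D_KL(Q||P) = 0.00000 + 0.52832 - 0.17611 = 0.35221 ≈ 0.3522 bits

These ARE equal here. Q is P with outcomes relabeled (Q(2) = P(3), Q(3) = P(2)) by a relabeling that is its own inverse, so the two sums contain exactly the same terms in a different order. This is a special case — KL divergence is not symmetric in general: D_KL(P||Q) ≠ D_KL(Q||P) for most P, Q.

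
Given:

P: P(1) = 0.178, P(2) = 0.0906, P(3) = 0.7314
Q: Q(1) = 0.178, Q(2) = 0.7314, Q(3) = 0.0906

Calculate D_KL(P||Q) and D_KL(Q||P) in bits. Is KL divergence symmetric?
D_KL(P||Q) = 1.9308 bits, D_KL(Q||P) = 1.9308 bits. The two values coincide for this particular pair, but no — KL divergence is not symmetric in general.

D_KL(P||Q) = Σ P(x) log₂(P(x)/Q(x))

Computing term by term:
  P(1)·log₂(P(1)/Q(1)) = 0.178·log₂(0.178/0.178) = 0.00000
  P(2)·log₂(P(2)/Q(2)) = 0.0906·log₂(0.0906/0.7314) = -0.27298
  P(3)·log₂(P(3)/Q(3)) = 0.7314·log₂(0.7314/0.0906) = 2.20377

D_KL(P||Q) = 0.00000 - 0.27298 + 2.20377 = 1.93079 ≈ 1.9308 bits

D_KL(Q||P) = Σ Q(x) log₂(Q(x)/P(x))

Computing term by term:
  Q(1)·log₂(Q(1)/P(1)) = 0.178·log₂(0.178/0.178) = 0.00000
  Q(2)·log₂(Q(2)/P(2)) = 0.7314·log₂(0.7314/0.0906) = 2.20377
  Q(3)·log₂(Q(3)/P(3)) = 0.0906·log₂(0.0906/0.7314) = -0.27298

D_KL(Q||P) = 0.00000 + 2.20377 - 0.27298 = 1.93079 ≈ 1.9308 bits

These ARE equal here. Q is P with outcomes relabeled (Q(2) = P(3), Q(3) = P(2)) by a relabeling that is its own inverse, so the two sums contain exactly the same terms in a different order. This is a special case — KL divergence is not symmetric in general: D_KL(P||Q) ≠ D_KL(Q||P) for most P, Q.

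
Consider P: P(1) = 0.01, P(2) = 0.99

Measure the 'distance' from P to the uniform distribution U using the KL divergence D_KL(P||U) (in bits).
0.9192 bits

U(i) = 1/2 for all i

D_KL(P||U) = Σ P(x) log₂(P(x) / (1/2))
           = Σ P(x) log₂(P(x)) + log₂(2)
           = log₂(2) - H(P)

H(P) = -Σ P(x) log₂(P(x)):
  -P(1)·log₂(P(1)) = -(0.01)·log₂(0.01) = 0.06644
  -P(2)·log₂(P(2)) = -(0.99)·log₂(0.99) = 0.01435
H(P) = 0.06644 + 0.01435 = 0.08079 bits

log₂(2) = 1.00000 bits

D_KL(P||U) = 1.00000 - 0.08079 = 0.91921 ≈ 0.9192 bits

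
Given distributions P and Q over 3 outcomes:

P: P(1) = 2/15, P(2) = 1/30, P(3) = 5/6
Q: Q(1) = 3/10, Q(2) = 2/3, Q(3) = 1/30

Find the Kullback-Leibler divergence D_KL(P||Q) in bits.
3.5698 bits

D_KL(P||Q) = Σ P(x) log₂(P(x)/Q(x))

Computing term by term:
  P(1)·log₂(P(1)/Q(1)) = (2/15)·log₂((2/15)/(3/10)) = -0.15599
  P(2)·log₂(P(2)/Q(2)) = (1/30)·log₂((1/30)/(2/3)) = -0.14406
  P(3)·log₂(P(3)/Q(3)) = (5/6)·log₂((5/6)/(1/30)) = 3.86988

D_KL(P||Q) = -0.15599 - 0.14406 + 3.86988 = 3.56983 ≈ 3.5698 bits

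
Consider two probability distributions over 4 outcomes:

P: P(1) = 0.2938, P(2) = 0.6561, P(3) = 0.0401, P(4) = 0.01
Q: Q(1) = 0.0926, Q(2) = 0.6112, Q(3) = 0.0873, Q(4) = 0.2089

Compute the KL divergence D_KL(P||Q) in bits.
0.4676 bits

D_KL(P||Q) = Σ P(x) log₂(P(x)/Q(x))

Computing term by term:
  P(1)·log₂(P(1)/Q(1)) = 0.2938·log₂(0.2938/0.0926) = 0.48940
  P(2)·log₂(P(2)/Q(2)) = 0.6561·log₂(0.6561/0.6112) = 0.06710
  P(3)·log₂(P(3)/Q(3)) = 0.0401·log₂(0.0401/0.0873) = -0.04501
  P(4)·log₂(P(4)/Q(4)) = 0.01·log₂(0.01/0.2089) = -0.04385

D_KL(P||Q) = 0.48940 + 0.06710 - 0.04501 - 0.04385 = 0.46764 ≈ 0.4676 bits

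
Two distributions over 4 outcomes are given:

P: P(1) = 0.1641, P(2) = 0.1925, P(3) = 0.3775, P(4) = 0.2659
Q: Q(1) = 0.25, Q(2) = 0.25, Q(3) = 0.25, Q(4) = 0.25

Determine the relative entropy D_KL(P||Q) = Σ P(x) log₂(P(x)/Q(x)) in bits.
0.0758 bits

D_KL(P||Q) = Σ P(x) log₂(P(x)/Q(x))

Computing term by term:
  P(1)·log₂(P(1)/Q(1)) = 0.1641·log₂(0.1641/0.25) = -0.09967
  P(2)·log₂(P(2)/Q(2)) = 0.1925·log₂(0.1925/0.25) = -0.07259
  P(3)·log₂(P(3)/Q(3)) = 0.3775·log₂(0.3775/0.25) = 0.22444
  P(4)·log₂(P(4)/Q(4)) = 0.2659·log₂(0.2659/0.25) = 0.02365

D_KL(P||Q) = -0.09967 - 0.07259 + 0.22444 + 0.02365 = 0.07583 ≈ 0.0758 bits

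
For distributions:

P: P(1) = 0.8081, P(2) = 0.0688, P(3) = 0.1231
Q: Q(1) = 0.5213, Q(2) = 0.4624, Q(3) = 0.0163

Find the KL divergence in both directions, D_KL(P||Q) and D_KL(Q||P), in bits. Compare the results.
D_KL(P||Q) = 0.6810 bits, D_KL(Q||P) = 0.8938 bits. D_KL(Q||P) is larger than D_KL(P||Q) by 0.2128 bits; the two directions differ.

D_KL(P||Q) = Σ P(x) log₂(P(x)/Q(x))

Computing term by term:
  P(1)·log₂(P(1)/Q(1)) = 0.8081·log₂(0.8081/0.5213) = 0.51106
  P(2)·log₂(P(2)/Q(2)) = 0.0688·log₂(0.0688/0.4624) = -0.18911
  P(3)·log₂(P(3)/Q(3)) = 0.1231·log₂(0.1231/0.0163) = 0.35907

D_KL(P||Q) = 0.51106 - 0.18911 + 0.35907 = 0.68102 ≈ 0.6810 bits

D_KL(Q||P) = Σ Q(x) log₂(Q(x)/P(x))

Computing term by term:
  Q(1)·log₂(Q(1)/P(1)) = 0.5213·log₂(0.5213/0.8081) = -0.32968
  Q(2)·log₂(Q(2)/P(2)) = 0.4624·log₂(0.4624/0.0688) = 1.27098
  Q(3)·log₂(Q(3)/P(3)) = 0.0163·log₂(0.0163/0.1231) = -0.04755

D_KL(Q||P) = -0.32968 + 1.27098 - 0.04755 = 0.89375 ≈ 0.8938 bits

These are NOT equal (difference: 0.2128 bits). KL divergence is asymmetric: D_KL(P||Q) ≠ D_KL(Q||P) in general.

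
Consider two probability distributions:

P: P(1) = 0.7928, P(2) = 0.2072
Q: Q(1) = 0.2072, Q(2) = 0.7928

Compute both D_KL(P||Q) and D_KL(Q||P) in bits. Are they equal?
D_KL(P||Q) = 1.1337 bits, D_KL(Q||P) = 1.1337 bits. Yes, in this case they are equal (although KL divergence is not symmetric in general).

D_KL(P||Q) = Σ P(x) log₂(P(x)/Q(x))

Computing term by term:
  P(1)·log₂(P(1)/Q(1)) = 0.7928·log₂(0.7928/0.2072) = 1.53481
  P(2)·log₂(P(2)/Q(2)) = 0.2072·log₂(0.2072/0.7928) = -0.40113

D_KL(P||Q) = 1.53481 - 0.40113 = 1.13368 ≈ 1.1337 bits

D_KL(Q||P) = Σ Q(x) log₂(Q(x)/P(x))

Computing term by term:
  Q(1)·log₂(Q(1)/P(1)) = 0.2072·log₂(0.2072/0.7928) = -0.40113
  Q(2)·log₂(Q(2)/P(2)) = 0.7928·log₂(0.7928/0.2072) = 1.53481

D_KL(Q||P) = -0.40113 + 1.53481 = 1.13368 ≈ 1.1337 bits

These ARE equal here. Q is P with outcomes relabeled (Q(1) = P(2), Q(2) = P(1)) by a relabeling that is its own inverse, so the two sums contain exactly the same terms in a different order. This is a special case — KL divergence is not symmetric in general: D_KL(P||Q) ≠ D_KL(Q||P) for most P, Q.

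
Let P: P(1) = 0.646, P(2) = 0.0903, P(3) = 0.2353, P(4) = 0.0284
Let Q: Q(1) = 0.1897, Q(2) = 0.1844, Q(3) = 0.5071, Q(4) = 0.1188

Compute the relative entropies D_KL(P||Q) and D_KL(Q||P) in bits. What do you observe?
D_KL(P||Q) = 0.7297 bits, D_KL(Q||P) = 0.6616 bits. The two directions give different values (D_KL(P||Q) exceeds D_KL(Q||P) by 0.0681 bits): KL divergence is asymmetric.

D_KL(P||Q) = Σ P(x) log₂(P(x)/Q(x))

Computing term by term:
  P(1)·log₂(P(1)/Q(1)) = 0.646·log₂(0.646/0.1897) = 1.14201
  P(2)·log₂(P(2)/Q(2)) = 0.0903·log₂(0.0903/0.1844) = -0.09301
  P(3)·log₂(P(3)/Q(3)) = 0.2353·log₂(0.2353/0.5071) = -0.26066
  P(4)·log₂(P(4)/Q(4)) = 0.0284·log₂(0.0284/0.1188) = -0.05863

D_KL(P||Q) = 1.14201 - 0.09301 - 0.26066 - 0.05863 = 0.72971 ≈ 0.7297 bits

D_KL(Q||P) = Σ Q(x) log₂(Q(x)/P(x))

Computing term by term:
  Q(1)·log₂(Q(1)/P(1)) = 0.1897·log₂(0.1897/0.646) = -0.33535
  Q(2)·log₂(Q(2)/P(2)) = 0.1844·log₂(0.1844/0.0903) = 0.18994
  Q(3)·log₂(Q(3)/P(3)) = 0.5071·log₂(0.5071/0.2353) = 0.56175
  Q(4)·log₂(Q(4)/P(4)) = 0.1188·log₂(0.1188/0.0284) = 0.24527

D_KL(Q||P) = -0.33535 + 0.18994 + 0.56175 + 0.24527 = 0.66161 ≈ 0.6616 bits

These are NOT equal (difference: 0.0681 bits). KL divergence is asymmetric: D_KL(P||Q) ≠ D_KL(Q||P) in general.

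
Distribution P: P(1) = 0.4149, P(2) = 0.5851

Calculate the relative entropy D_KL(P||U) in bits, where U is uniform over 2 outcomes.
0.0210 bits

U(i) = 1/2 for all i

D_KL(P||U) = Σ P(x) log₂(P(x) / (1/2))
           = Σ P(x) log₂(P(x)) + log₂(2)
           = log₂(2) - H(P)

H(P) = -Σ P(x) log₂(P(x)):
  -P(1)·log₂(P(1)) = -(0.4149)·log₂(0.4149) = 0.52658
  -P(2)·log₂(P(2)) = -(0.5851)·log₂(0.5851) = 0.45243
H(P) = 0.52658 + 0.45243 = 0.97901 bits

log₂(2) = 1.00000 bits

D_KL(P||U) = 1.00000 - 0.97901 = 0.02099 ≈ 0.0210 bits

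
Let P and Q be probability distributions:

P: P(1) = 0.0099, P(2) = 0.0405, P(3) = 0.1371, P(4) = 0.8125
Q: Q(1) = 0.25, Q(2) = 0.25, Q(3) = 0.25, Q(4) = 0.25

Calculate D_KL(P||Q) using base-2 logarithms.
1.1103 bits

D_KL(P||Q) = Σ P(x) log₂(P(x)/Q(x))

Computing term by term:
  P(1)·log₂(P(1)/Q(1)) = 0.0099·log₂(0.0099/0.25) = -0.04612
  P(2)·log₂(P(2)/Q(2)) = 0.0405·log₂(0.0405/0.25) = -0.10635
  P(3)·log₂(P(3)/Q(3)) = 0.1371·log₂(0.1371/0.25) = -0.11882
  P(4)·log₂(P(4)/Q(4)) = 0.8125·log₂(0.8125/0.25) = 1.38161

D_KL(P||Q) = -0.04612 - 0.10635 - 0.11882 + 1.38161 = 1.11032 ≈ 1.1103 bits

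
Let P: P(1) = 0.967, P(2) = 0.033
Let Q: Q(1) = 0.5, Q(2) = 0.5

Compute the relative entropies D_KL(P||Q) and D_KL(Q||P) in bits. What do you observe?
D_KL(P||Q) = 0.7908 bits, D_KL(Q||P) = 1.4849 bits. The two directions give different values (D_KL(Q||P) exceeds D_KL(P||Q) by 0.6941 bits): KL divergence is asymmetric.

D_KL(P||Q) = Σ P(x) log₂(P(x)/Q(x))

Computing term by term:
  P(1)·log₂(P(1)/Q(1)) = 0.967·log₂(0.967/0.5) = 0.92019
  P(2)·log₂(P(2)/Q(2)) = 0.033·log₂(0.033/0.5) = -0.12941

D_KL(P||Q) = 0.92019 - 0.12941 = 0.79078 ≈ 0.7908 bits

D_KL(Q||P) = Σ Q(x) log₂(Q(x)/P(x))

Computing term by term:
  Q(1)·log₂(Q(1)/P(1)) = 0.5·log₂(0.5/0.967) = -0.47579
  Q(2)·log₂(Q(2)/P(2)) = 0.5·log₂(0.5/0.033) = 1.96070

D_KL(Q||P) = -0.47579 + 1.96070 = 1.48491 ≈ 1.4849 bits

These are NOT equal (difference: 0.6941 bits). KL divergence is asymmetric: D_KL(P||Q) ≠ D_KL(Q||P) in general.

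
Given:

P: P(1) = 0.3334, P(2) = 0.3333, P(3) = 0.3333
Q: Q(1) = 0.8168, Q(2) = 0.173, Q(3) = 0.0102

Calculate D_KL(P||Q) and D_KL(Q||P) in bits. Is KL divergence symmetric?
D_KL(P||Q) = 1.5609 bits, D_KL(Q||P) = 0.8409 bits. No, KL divergence is not symmetric.

D_KL(P||Q) = Σ P(x) log₂(P(x)/Q(x))

Computing term by term:
  P(1)·log₂(P(1)/Q(1)) = 0.3334·log₂(0.3334/0.8168) = -0.43100
  P(2)·log₂(P(2)/Q(2)) = 0.3333·log₂(0.3333/0.173) = 0.31532
  P(3)·log₂(P(3)/Q(3)) = 0.3333·log₂(0.3333/0.0102) = 1.67656

D_KL(P||Q) = -0.43100 + 0.31532 + 1.67656 = 1.56088 ≈ 1.5609 bits

D_KL(Q||P) = Σ Q(x) log₂(Q(x)/P(x))

Computing term by term:
  Q(1)·log₂(Q(1)/P(1)) = 0.8168·log₂(0.8168/0.3334) = 1.05590
  Q(2)·log₂(Q(2)/P(2)) = 0.173·log₂(0.173/0.3333) = -0.16367
  Q(3)·log₂(Q(3)/P(3)) = 0.0102·log₂(0.0102/0.3333) = -0.05131

D_KL(Q||P) = 1.05590 - 0.16367 - 0.05131 = 0.84092 ≈ 0.8409 bits

These are NOT equal (difference: 0.7200 bits). KL divergence is asymmetric: D_KL(P||Q) ≠ D_KL(Q||P) in general.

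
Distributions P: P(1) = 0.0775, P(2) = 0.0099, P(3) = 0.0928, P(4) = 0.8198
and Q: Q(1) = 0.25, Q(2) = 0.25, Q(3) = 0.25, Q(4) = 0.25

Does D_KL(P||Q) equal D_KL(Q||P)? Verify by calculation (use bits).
D_KL(P||Q) = 1.0949 bits, D_KL(Q||P) = 1.5161 bits. No — D_KL(P||Q) ≠ D_KL(Q||P) for this pair.

D_KL(P||Q) = Σ P(x) log₂(P(x)/Q(x))

Computing term by term:
  P(1)·log₂(P(1)/Q(1)) = 0.0775·log₂(0.0775/0.25) = -0.13095
  P(2)·log₂(P(2)/Q(2)) = 0.0099·log₂(0.0099/0.25) = -0.04612
  P(3)·log₂(P(3)/Q(3)) = 0.0928·log₂(0.0928/0.25) = -0.13268
  P(4)·log₂(P(4)/Q(4)) = 0.8198·log₂(0.8198/0.25) = 1.40460

D_KL(P||Q) = -0.13095 - 0.04612 - 0.13268 + 1.40460 = 1.09485 ≈ 1.0949 bits

D_KL(Q||P) = Σ Q(x) log₂(Q(x)/P(x))

Computing term by term:
  Q(1)·log₂(Q(1)/P(1)) = 0.25·log₂(0.25/0.0775) = 0.42241
  Q(2)·log₂(Q(2)/P(2)) = 0.25·log₂(0.25/0.0099) = 1.16459
  Q(3)·log₂(Q(3)/P(3)) = 0.25·log₂(0.25/0.0928) = 0.35743
  Q(4)·log₂(Q(4)/P(4)) = 0.25·log₂(0.25/0.8198) = -0.42834

D_KL(Q||P) = 0.42241 + 1.16459 + 0.35743 - 0.42834 = 1.51609 ≈ 1.5161 bits

These are NOT equal (difference: 0.4212 bits). KL divergence is asymmetric: D_KL(P||Q) ≠ D_KL(Q||P) in general.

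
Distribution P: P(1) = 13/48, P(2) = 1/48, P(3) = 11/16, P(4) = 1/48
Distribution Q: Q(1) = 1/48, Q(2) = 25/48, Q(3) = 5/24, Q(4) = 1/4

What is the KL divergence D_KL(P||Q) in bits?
2.0150 bits

D_KL(P||Q) = Σ P(x) log₂(P(x)/Q(x))

Computing term by term:
  P(1)·log₂(P(1)/Q(1)) = (13/48)·log₂((13/48)/(1/48)) = 1.00220
  P(2)·log₂(P(2)/Q(2)) = (1/48)·log₂((1/48)/(25/48)) = -0.09675
  P(3)·log₂(P(3)/Q(3)) = (11/16)·log₂((11/16)/(5/24)) = 1.18420
  P(4)·log₂(P(4)/Q(4)) = (1/48)·log₂((1/48)/(1/4)) = -0.07469

D_KL(P||Q) = 1.00220 - 0.09675 + 1.18420 - 0.07469 = 2.01496 ≈ 2.0150 bits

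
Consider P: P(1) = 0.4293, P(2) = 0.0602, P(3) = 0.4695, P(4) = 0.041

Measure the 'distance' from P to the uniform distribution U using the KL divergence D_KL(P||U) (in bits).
0.5312 bits

U(i) = 1/4 for all i

D_KL(P||U) = Σ P(x) log₂(P(x) / (1/4))
           = Σ P(x) log₂(P(x)) + log₂(4)
           = log₂(4) - H(P)

H(P) = -Σ P(x) log₂(P(x)):
  -P(1)·log₂(P(1)) = -(0.4293)·log₂(0.4293) = 0.52372
  -P(2)·log₂(P(2)) = -(0.0602)·log₂(0.0602) = 0.24406
  -P(3)·log₂(P(3)) = -(0.4695)·log₂(0.4695) = 0.51213
  -P(4)·log₂(P(4)) = -(0.041)·log₂(0.041) = 0.18894
H(P) = 0.52372 + 0.24406 + 0.51213 + 0.18894 = 1.46885 bits

log₂(4) = 2.00000 bits

D_KL(P||U) = 2.00000 - 1.46885 = 0.53115 ≈ 0.5312 bits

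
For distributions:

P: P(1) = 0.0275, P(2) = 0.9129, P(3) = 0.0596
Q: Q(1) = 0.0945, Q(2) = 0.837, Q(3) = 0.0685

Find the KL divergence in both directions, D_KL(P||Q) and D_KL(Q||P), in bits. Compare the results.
D_KL(P||Q) = 0.0534 bits, D_KL(Q||P) = 0.0772 bits. D_KL(Q||P) is larger than D_KL(P||Q) by 0.0238 bits; the two directions differ.

D_KL(P||Q) = Σ P(x) log₂(P(x)/Q(x))

Computing term by term:
  P(1)·log₂(P(1)/Q(1)) = 0.0275·log₂(0.0275/0.0945) = -0.04897
  P(2)·log₂(P(2)/Q(2)) = 0.9129·log₂(0.9129/0.837) = 0.11432
  P(3)·log₂(P(3)/Q(3)) = 0.0596·log₂(0.0596/0.0685) = -0.01197

D_KL(P||Q) = -0.04897 + 0.11432 - 0.01197 = 0.05338 ≈ 0.0534 bits

D_KL(Q||P) = Σ Q(x) log₂(Q(x)/P(x))

Computing term by term:
  Q(1)·log₂(Q(1)/P(1)) = 0.0945·log₂(0.0945/0.0275) = 0.16829
  Q(2)·log₂(Q(2)/P(2)) = 0.837·log₂(0.837/0.9129) = -0.10482
  Q(3)·log₂(Q(3)/P(3)) = 0.0685·log₂(0.0685/0.0596) = 0.01375

D_KL(Q||P) = 0.16829 - 0.10482 + 0.01375 = 0.07722 ≈ 0.0772 bits

These are NOT equal (difference: 0.0238 bits). KL divergence is asymmetric: D_KL(P||Q) ≠ D_KL(Q||P) in general.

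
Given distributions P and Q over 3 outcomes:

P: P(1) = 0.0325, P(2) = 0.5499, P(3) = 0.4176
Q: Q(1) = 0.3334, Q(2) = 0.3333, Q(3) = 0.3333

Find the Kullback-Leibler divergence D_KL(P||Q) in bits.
0.4239 bits

D_KL(P||Q) = Σ P(x) log₂(P(x)/Q(x))

Computing term by term:
  P(1)·log₂(P(1)/Q(1)) = 0.0325·log₂(0.0325/0.3334) = -0.10916
  P(2)·log₂(P(2)/Q(2)) = 0.5499·log₂(0.5499/0.3333) = 0.39722
  P(3)·log₂(P(3)/Q(3)) = 0.4176·log₂(0.4176/0.3333) = 0.13585

D_KL(P||Q) = -0.10916 + 0.39722 + 0.13585 = 0.42391 ≈ 0.4239 bits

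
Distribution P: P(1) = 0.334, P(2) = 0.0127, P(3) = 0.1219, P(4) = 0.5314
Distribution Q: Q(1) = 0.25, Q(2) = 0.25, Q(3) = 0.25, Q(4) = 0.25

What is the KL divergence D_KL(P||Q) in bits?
0.5368 bits

D_KL(P||Q) = Σ P(x) log₂(P(x)/Q(x))

Computing term by term:
  P(1)·log₂(P(1)/Q(1)) = 0.334·log₂(0.334/0.25) = 0.13959
  P(2)·log₂(P(2)/Q(2)) = 0.0127·log₂(0.0127/0.25) = -0.05460
  P(3)·log₂(P(3)/Q(3)) = 0.1219·log₂(0.1219/0.25) = -0.12632
  P(4)·log₂(P(4)/Q(4)) = 0.5314·log₂(0.5314/0.25) = 0.57809

D_KL(P||Q) = 0.13959 - 0.05460 - 0.12632 + 0.57809 = 0.53676 ≈ 0.5368 bits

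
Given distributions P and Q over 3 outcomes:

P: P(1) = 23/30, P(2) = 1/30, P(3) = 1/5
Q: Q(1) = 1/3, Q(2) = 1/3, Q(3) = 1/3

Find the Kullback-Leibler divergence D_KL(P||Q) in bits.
0.6631 bits

D_KL(P||Q) = Σ P(x) log₂(P(x)/Q(x))

Computing term by term:
  P(1)·log₂(P(1)/Q(1)) = (23/30)·log₂((23/30)/(1/3)) = 0.92125
  P(2)·log₂(P(2)/Q(2)) = (1/30)·log₂((1/30)/(1/3)) = -0.11073
  P(3)·log₂(P(3)/Q(3)) = (1/5)·log₂((1/5)/(1/3)) = -0.14739

D_KL(P||Q) = 0.92125 - 0.11073 - 0.14739 = 0.66313 ≈ 0.6631 bits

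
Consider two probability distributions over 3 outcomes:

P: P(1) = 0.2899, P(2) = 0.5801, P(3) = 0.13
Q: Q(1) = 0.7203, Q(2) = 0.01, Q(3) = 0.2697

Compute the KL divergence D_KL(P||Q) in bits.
2.8808 bits

D_KL(P||Q) = Σ P(x) log₂(P(x)/Q(x))

Computing term by term:
  P(1)·log₂(P(1)/Q(1)) = 0.2899·log₂(0.2899/0.7203) = -0.38065
  P(2)·log₂(P(2)/Q(2)) = 0.5801·log₂(0.5801/0.01) = 3.39836
  P(3)·log₂(P(3)/Q(3)) = 0.13·log₂(0.13/0.2697) = -0.13687

D_KL(P||Q) = -0.38065 + 3.39836 - 0.13687 = 2.88084 ≈ 2.8808 bits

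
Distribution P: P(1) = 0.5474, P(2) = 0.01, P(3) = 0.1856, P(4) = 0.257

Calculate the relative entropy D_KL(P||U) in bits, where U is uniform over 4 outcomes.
0.5030 bits

U(i) = 1/4 for all i

D_KL(P||U) = Σ P(x) log₂(P(x) / (1/4))
           = Σ P(x) log₂(P(x)) + log₂(4)
           = log₂(4) - H(P)

H(P) = -Σ P(x) log₂(P(x)):
  -P(1)·log₂(P(1)) = -(0.5474)·log₂(0.5474) = 0.47587
  -P(2)·log₂(P(2)) = -(0.01)·log₂(0.01) = 0.06644
  -P(3)·log₂(P(3)) = -(0.1856)·log₂(0.1856) = 0.45096
  -P(4)·log₂(P(4)) = -(0.257)·log₂(0.257) = 0.50376
H(P) = 0.47587 + 0.06644 + 0.45096 + 0.50376 = 1.49703 bits

log₂(4) = 2.00000 bits

D_KL(P||U) = 2.00000 - 1.49703 = 0.50297 ≈ 0.5030 bits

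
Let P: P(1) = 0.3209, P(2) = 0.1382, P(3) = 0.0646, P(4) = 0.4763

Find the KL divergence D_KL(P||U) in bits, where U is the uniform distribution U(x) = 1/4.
0.3142 bits

U(i) = 1/4 for all i

D_KL(P||U) = Σ P(x) log₂(P(x) / (1/4))
           = Σ P(x) log₂(P(x)) + log₂(4)
           = log₂(4) - H(P)

H(P) = -Σ P(x) log₂(P(x)):
  -P(1)·log₂(P(1)) = -(0.3209)·log₂(0.3209) = 0.52621
  -P(2)·log₂(P(2)) = -(0.1382)·log₂(0.1382) = 0.39458
  -P(3)·log₂(P(3)) = -(0.0646)·log₂(0.0646) = 0.25532
  -P(4)·log₂(P(4)) = -(0.4763)·log₂(0.4763) = 0.50967
H(P) = 0.52621 + 0.39458 + 0.25532 + 0.50967 = 1.68578 bits

log₂(4) = 2.00000 bits

D_KL(P||U) = 2.00000 - 1.68578 = 0.31422 ≈ 0.3142 bits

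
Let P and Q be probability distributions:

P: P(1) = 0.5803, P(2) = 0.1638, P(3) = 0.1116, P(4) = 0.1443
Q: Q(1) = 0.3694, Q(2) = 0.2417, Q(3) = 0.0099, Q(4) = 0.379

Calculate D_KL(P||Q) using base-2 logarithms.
0.4752 bits

D_KL(P||Q) = Σ P(x) log₂(P(x)/Q(x))

Computing term by term:
  P(1)·log₂(P(1)/Q(1)) = 0.5803·log₂(0.5803/0.3694) = 0.37813
  P(2)·log₂(P(2)/Q(2)) = 0.1638·log₂(0.1638/0.2417) = -0.09194
  P(3)·log₂(P(3)/Q(3)) = 0.1116·log₂(0.1116/0.0099) = 0.39002
  P(4)·log₂(P(4)/Q(4)) = 0.1443·log₂(0.1443/0.379) = -0.20103

D_KL(P||Q) = 0.37813 - 0.09194 + 0.39002 - 0.20103 = 0.47518 ≈ 0.4752 bits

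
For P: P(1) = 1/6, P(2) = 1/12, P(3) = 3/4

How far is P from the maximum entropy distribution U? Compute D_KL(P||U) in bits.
0.5441 bits

U(i) = 1/3 for all i

D_KL(P||U) = Σ P(x) log₂(P(x) / (1/3))
           = Σ P(x) log₂(P(x)) + log₂(3)
           = log₂(3) - H(P)

H(P) = -Σ P(x) log₂(P(x)):
  -P(1)·log₂(P(1)) = -(1/6)·log₂(1/6) = 0.43083
  -P(2)·log₂(P(2)) = -(1/12)·log₂(1/12) = 0.29875
  -P(3)·log₂(P(3)) = -(3/4)·log₂(3/4) = 0.31128
H(P) = 0.43083 + 0.29875 + 0.31128 = 1.04086 bits

log₂(3) = 1.58496 bits

D_KL(P||U) = 1.58496 - 1.04086 = 0.54410 ≈ 0.5441 bits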